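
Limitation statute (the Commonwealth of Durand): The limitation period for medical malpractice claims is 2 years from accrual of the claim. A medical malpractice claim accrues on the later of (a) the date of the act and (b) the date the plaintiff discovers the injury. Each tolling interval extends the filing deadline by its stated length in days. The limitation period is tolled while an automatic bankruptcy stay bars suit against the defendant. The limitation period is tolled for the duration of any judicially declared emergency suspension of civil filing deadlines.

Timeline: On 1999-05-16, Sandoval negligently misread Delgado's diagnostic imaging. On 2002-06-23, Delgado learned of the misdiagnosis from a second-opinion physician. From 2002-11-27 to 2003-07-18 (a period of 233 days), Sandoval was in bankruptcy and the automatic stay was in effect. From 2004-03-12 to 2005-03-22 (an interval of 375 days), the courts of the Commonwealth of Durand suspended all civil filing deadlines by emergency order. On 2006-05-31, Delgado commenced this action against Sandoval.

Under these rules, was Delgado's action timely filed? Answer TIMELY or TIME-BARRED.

Taking the later of the act (1999-05-16) and discovery (2002-06-23), the claim accrued on 2002-06-23.
2 years from 2002-06-23 is 2004-06-23.
The period was tolled for 233 days by the automatic bankruptcy stay (2002-11-27 to 2003-07-18), pushing the deadline to 2005-02-11.
The emergency suspension of filing deadlines from 2004-03-12 to 2005-03-22 tolled the period for 375 days, extending the deadline to 2006-02-21.
Filing on 2006-05-31 missed the 2006-02-21 deadline — the action is time-barred.

TIME-BARRED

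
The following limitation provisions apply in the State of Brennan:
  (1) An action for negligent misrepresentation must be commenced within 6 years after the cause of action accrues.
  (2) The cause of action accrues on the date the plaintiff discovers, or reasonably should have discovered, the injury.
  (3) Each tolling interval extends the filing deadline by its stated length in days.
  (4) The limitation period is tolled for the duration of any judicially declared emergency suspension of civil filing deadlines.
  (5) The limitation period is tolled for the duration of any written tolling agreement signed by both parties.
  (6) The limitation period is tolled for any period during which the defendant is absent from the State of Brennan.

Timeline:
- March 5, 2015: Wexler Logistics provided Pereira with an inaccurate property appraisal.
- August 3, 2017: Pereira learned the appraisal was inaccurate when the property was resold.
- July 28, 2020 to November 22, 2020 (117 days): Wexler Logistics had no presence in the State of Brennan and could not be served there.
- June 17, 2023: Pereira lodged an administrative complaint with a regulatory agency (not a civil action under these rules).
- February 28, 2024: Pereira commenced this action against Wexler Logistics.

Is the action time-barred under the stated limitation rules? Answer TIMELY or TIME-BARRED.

Under the discovery rule, the claim accrued on August 3, 2017, when Pereira discovered the injury — not on the March 5, 2015 date of the underlying act.
The untolled deadline — 6 years after August 3, 2017 — is August 3, 2023.
Because the defendant's absence from the jurisdiction ran from July 28, 2020 to November 22, 2020, the deadline is extended by 117 days to November 28, 2023.
None of the other events listed affects the running of the period under the stated rules.
Pereira filed on February 28, 2024, after the November 28, 2023 deadline, so the action is time-barred.

TIME-BARRED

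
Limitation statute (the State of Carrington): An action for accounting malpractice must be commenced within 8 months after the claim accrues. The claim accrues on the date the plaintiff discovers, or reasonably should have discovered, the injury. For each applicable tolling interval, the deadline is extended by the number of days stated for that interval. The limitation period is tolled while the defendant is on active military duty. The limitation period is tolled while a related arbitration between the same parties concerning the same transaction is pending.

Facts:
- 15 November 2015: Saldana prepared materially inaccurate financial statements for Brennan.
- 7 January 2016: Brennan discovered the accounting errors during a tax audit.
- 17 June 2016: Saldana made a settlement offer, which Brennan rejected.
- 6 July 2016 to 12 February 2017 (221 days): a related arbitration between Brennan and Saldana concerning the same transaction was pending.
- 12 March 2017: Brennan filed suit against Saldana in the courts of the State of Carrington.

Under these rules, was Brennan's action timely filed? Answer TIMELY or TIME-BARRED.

TIMELY

Under the discovery rule, the claim accrued on 7 January 2016, when Brennan discovered the injury — not on the 15 November 2015 date of the underlying act.
Adding the 8 months base period to 7 January 2016 gives a deadline of 7 September 2016, before any tolling.
Because the pending related arbitration ran from 6 July 2016 to 12 February 2017, the deadline is extended by 221 days to 16 April 2017.
The other events in the timeline have no effect on the limitation period under the stated rules.
Brennan filed on 12 March 2017, before the 16 April 2017 deadline, so the action is timely.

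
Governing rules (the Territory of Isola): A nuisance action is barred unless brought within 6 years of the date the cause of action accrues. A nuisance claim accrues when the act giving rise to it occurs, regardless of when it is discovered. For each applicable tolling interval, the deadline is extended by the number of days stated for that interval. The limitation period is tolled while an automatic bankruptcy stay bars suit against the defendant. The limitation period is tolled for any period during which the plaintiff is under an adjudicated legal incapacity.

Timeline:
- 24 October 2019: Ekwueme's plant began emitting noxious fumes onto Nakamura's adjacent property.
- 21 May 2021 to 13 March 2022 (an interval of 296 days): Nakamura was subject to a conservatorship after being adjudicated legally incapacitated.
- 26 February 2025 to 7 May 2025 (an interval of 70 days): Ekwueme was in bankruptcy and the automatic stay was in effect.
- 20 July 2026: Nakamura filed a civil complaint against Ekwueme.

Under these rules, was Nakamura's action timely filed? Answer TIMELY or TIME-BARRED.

The claim accrued on 24 October 2019, when the wrongful act occurred.
The untolled deadline — 6 years after 24 October 2019 — is 24 October 2025.
Because the plaintiff's legal incapacity ran from 21 May 2021 to 13 March 2022, the deadline is extended by 296 days to 16 August 2026.
The period was tolled for 70 days by the automatic bankruptcy stay (26 February 2025 to 7 May 2025), pushing the deadline to 25 October 2026.
Nakamura filed on 20 July 2026, before the 25 October 2026 deadline, so the action is timely.

TIMELY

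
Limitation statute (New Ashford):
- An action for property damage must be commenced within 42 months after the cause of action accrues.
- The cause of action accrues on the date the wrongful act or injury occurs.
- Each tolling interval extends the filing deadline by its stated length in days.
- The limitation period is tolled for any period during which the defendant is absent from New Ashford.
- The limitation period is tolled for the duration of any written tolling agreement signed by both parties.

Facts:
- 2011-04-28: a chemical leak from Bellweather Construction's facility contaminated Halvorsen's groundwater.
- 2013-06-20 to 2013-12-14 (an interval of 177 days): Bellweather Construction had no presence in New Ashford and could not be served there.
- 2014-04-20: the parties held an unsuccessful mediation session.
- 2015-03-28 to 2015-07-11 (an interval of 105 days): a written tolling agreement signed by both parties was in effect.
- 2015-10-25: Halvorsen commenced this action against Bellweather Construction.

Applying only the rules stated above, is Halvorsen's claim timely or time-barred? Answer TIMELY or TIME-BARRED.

The cause of action accrued on 2011-04-28, the date of the act.
The untolled deadline — 42 months after 2011-04-28 — is 2014-10-28.
Because the defendant's absence from the jurisdiction ran from 2013-06-20 to 2013-12-14, the deadline is extended by 177 days to 2015-04-23.
The written tolling agreement from 2015-03-28 to 2015-07-11 tolled the period for 105 days, extending the deadline to 2015-08-06.
None of the other events listed affects the running of the period under the stated rules.
Filing on 2015-10-25 missed the 2015-08-06 deadline — the action is time-barred.

TIME-BARRED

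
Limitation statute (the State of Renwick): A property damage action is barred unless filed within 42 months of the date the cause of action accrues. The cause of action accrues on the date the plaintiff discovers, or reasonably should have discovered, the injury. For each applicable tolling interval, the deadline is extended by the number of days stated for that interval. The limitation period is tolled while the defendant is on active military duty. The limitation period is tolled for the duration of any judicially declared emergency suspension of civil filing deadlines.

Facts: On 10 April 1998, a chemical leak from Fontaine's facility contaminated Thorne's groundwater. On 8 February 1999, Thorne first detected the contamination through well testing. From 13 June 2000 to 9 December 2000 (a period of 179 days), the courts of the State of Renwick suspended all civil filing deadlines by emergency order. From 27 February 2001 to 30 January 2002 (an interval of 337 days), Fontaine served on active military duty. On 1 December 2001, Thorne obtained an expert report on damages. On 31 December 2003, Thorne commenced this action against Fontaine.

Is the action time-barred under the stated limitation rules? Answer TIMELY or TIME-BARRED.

Accrual is tied to discovery, so the period began on 8 February 1999 rather than on 10 April 1998 when the act occurred.
Adding the 42 months base period to 8 February 1999 gives a deadline of 8 August 2002, before any tolling.
Because the emergency suspension of filing deadlines ran from 13 June 2000 to 9 December 2000, the deadline is extended by 179 days to 3 February 2003.
The period was tolled for 337 days by the defendant's active military service (27 February 2001 to 30 January 2002), pushing the deadline to 6 January 2004.
None of the other events listed affects the running of the period under the stated rules.
Filing on 31 December 2003 beat the 6 January 2004 deadline — the action is timely.

TIMELY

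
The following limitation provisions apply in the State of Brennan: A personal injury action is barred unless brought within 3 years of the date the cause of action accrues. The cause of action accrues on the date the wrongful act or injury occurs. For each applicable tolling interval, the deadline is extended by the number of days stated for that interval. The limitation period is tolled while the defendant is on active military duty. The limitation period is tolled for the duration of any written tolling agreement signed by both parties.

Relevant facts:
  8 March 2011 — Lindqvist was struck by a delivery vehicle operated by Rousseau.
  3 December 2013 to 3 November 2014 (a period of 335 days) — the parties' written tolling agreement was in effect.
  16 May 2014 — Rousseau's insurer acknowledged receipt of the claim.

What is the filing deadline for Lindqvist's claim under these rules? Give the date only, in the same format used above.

The claim accrued on 8 March 2011, when the wrongful act occurred.
The untolled deadline — 3 years after 8 March 2011 — is 8 March 2014.
The period was tolled for 335 days by the written tolling agreement (3 December 2013 to 3 November 2014), pushing the deadline to 6 February 2015.
None of the other events listed affects the running of the period under the stated rules.

6 February 2015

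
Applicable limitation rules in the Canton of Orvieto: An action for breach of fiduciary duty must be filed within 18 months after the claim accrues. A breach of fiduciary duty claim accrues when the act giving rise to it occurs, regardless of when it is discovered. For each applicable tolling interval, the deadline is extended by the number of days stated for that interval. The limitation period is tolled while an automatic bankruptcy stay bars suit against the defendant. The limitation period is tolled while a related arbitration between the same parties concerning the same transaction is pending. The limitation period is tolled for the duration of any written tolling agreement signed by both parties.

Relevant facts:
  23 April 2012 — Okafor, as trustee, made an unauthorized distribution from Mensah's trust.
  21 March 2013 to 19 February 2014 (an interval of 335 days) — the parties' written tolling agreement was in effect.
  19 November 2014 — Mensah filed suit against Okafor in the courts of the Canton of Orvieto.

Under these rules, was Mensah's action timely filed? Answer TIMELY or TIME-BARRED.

The limitation period began to run on 23 April 2012.
18 months from 23 April 2012 is 23 October 2013.
The written tolling agreement from 21 March 2013 to 19 February 2014 tolled the period for 335 days, extending the deadline to 23 September 2014.
Filing on 19 November 2014 missed the 23 September 2014 deadline — the action is time-barred.

TIME-BARRED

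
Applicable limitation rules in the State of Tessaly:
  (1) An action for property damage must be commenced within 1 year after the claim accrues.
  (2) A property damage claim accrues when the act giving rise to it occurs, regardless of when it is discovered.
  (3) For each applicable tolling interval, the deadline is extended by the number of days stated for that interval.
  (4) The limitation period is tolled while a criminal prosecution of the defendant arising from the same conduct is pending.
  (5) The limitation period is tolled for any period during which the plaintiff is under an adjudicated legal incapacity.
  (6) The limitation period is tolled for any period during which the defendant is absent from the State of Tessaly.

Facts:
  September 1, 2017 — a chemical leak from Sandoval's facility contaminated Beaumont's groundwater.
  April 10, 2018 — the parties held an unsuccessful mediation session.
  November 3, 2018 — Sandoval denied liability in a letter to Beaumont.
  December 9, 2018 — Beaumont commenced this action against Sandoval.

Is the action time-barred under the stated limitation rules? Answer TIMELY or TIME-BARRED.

TIME-BARRED

The claim accrued on September 1, 2017, the date of the act.
The untolled deadline — 1 year after September 1, 2017 — is September 1, 2018.
The other events in the timeline have no effect on the limitation period under the stated rules.
Beaumont filed on December 9, 2018, after the September 1, 2018 deadline, so the action is time-barred.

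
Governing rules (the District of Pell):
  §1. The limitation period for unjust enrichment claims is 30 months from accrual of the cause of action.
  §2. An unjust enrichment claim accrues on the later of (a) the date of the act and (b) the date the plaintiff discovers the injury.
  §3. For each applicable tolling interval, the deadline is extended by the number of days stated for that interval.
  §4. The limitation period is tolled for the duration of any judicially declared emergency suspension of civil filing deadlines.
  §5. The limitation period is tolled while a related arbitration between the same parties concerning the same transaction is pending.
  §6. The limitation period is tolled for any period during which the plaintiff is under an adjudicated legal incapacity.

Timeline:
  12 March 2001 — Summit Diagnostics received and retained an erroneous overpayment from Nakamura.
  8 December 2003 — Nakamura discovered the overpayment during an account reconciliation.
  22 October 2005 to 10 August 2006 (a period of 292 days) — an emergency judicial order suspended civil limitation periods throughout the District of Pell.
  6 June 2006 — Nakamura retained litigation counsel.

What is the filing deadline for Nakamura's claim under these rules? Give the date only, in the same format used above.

Taking the later of the act (12 March 2001) and discovery (8 December 2003), the claim accrued on 8 December 2003.
30 months from 8 December 2003 is 8 June 2006.
The emergency suspension of filing deadlines from 22 October 2005 to 10 August 2006 tolled the period for 292 days, extending the deadline to 27 March 2007.
The other events in the timeline have no effect on the limitation period under the stated rules.

27 March 2007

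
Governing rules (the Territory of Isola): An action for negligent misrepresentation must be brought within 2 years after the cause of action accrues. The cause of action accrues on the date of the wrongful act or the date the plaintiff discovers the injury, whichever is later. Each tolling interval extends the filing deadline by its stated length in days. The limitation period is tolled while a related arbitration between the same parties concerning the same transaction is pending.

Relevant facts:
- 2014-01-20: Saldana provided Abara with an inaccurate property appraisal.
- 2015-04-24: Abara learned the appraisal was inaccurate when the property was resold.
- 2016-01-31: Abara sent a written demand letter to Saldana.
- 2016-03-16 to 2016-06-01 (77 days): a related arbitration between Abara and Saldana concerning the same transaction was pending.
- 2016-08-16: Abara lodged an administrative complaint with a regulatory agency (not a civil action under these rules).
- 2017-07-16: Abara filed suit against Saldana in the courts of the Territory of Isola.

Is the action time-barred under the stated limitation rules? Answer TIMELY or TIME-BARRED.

Because discovery on 2015-04-24 post-dates the 2014-01-20 act, accrual under the later-of rule falls on 2015-04-24.
Adding the 2 years base period to 2015-04-24 gives a deadline of 2017-04-24, before any tolling.
The pending related arbitration from 2016-03-16 to 2016-06-01 tolled the period for 77 days, extending the deadline to 2017-07-10.
None of the other events listed affects the running of the period under the stated rules.
Filing on 2017-07-16 missed the 2017-07-10 deadline — the action is time-barred.

TIME-BARRED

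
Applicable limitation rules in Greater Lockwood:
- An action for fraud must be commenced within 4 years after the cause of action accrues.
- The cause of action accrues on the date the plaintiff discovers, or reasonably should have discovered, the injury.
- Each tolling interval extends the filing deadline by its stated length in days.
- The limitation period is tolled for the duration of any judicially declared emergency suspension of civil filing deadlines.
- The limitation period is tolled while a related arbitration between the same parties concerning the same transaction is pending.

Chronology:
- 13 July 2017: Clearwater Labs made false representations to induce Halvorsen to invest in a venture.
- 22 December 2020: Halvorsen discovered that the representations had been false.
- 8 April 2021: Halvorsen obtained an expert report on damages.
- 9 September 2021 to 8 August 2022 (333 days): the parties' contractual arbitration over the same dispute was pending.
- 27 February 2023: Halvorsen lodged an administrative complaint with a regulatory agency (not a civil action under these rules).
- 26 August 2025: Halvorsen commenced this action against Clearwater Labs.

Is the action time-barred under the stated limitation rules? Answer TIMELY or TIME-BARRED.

TIMELY

Under the discovery rule, the claim accrued on 22 December 2020, when Halvorsen discovered the injury — not on the 13 July 2017 date of the underlying act.
Adding the 4 years base period to 22 December 2020 gives a deadline of 22 December 2024, before any tolling.
The period was tolled for 333 days by the pending related arbitration (9 September 2021 to 8 August 2022), pushing the deadline to 20 November 2025.
Nothing else in the chronology tolls or restarts the period.
Halvorsen filed on 26 August 2025, before the 20 November 2025 deadline, so the action is timely.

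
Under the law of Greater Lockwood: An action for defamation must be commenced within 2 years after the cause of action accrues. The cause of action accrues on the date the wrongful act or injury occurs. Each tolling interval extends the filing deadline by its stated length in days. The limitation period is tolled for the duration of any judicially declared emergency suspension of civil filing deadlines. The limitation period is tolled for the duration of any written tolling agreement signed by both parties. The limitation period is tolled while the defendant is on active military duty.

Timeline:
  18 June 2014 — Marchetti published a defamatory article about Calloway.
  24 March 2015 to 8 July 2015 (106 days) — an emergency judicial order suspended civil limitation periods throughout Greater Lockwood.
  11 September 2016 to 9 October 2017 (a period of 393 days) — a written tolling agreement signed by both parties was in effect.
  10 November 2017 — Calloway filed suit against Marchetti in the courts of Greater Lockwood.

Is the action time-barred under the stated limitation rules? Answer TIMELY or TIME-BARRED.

The limitation period began to run on 18 June 2014.
2 years from 18 June 2014 is 18 June 2016.
The period was tolled for 106 days by the emergency suspension of filing deadlines (24 March 2015 to 8 July 2015), pushing the deadline to 2 October 2016.
Because the written tolling agreement ran from 11 September 2016 to 9 October 2017, the deadline is extended by 393 days to 30 October 2017.
The 10 November 2017 filing falls after the 30 October 2017 deadline; the claim is time-barred.

TIME-BARRED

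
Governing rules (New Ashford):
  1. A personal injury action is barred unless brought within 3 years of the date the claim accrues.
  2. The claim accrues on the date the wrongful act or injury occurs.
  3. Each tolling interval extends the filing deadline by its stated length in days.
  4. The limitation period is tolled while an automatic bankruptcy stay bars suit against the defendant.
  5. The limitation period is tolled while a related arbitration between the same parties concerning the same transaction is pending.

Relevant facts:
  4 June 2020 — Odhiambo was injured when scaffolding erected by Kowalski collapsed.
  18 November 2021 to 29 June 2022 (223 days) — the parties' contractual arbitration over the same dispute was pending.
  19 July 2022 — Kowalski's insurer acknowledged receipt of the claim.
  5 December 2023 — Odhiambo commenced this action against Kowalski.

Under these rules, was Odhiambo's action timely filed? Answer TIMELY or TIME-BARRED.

TIMELY

The limitation period began to run on 4 June 2020.
Adding the 3 years base period to 4 June 2020 gives a deadline of 4 June 2023, before any tolling.
The pending related arbitration from 18 November 2021 to 29 June 2022 tolled the period for 223 days, extending the deadline to 13 January 2024.
Nothing else in the chronology tolls or restarts the period.
Odhiambo filed on 5 December 2023, before the 13 January 2024 deadline, so the action is timely.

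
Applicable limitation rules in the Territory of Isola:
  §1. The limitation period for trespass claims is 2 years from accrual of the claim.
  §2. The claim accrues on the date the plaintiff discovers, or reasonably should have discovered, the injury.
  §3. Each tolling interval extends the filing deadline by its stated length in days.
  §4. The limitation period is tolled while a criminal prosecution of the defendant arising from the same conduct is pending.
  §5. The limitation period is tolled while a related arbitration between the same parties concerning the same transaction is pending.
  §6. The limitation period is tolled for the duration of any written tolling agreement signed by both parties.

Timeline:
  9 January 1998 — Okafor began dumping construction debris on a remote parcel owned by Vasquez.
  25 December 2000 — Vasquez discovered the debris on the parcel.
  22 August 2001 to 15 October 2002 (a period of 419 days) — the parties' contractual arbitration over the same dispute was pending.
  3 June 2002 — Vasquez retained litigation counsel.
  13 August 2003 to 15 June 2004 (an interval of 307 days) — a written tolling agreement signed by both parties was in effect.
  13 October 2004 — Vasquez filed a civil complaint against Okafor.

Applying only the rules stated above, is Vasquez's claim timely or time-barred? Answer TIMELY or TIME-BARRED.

TIMELY

Under the discovery rule, the claim accrued on 25 December 2000, when Vasquez discovered the injury — not on the 9 January 1998 date of the underlying act.
Adding the 2 years base period to 25 December 2000 gives a deadline of 25 December 2002, before any tolling.
The pending related arbitration from 22 August 2001 to 15 October 2002 tolled the period for 419 days, extending the deadline to 17 February 2004.
Because the written tolling agreement ran from 13 August 2003 to 15 June 2004, the deadline is extended by 307 days to 20 December 2004.
The other events in the timeline have no effect on the limitation period under the stated rules.
Filing on 13 October 2004 beat the 20 December 2004 deadline — the action is timely.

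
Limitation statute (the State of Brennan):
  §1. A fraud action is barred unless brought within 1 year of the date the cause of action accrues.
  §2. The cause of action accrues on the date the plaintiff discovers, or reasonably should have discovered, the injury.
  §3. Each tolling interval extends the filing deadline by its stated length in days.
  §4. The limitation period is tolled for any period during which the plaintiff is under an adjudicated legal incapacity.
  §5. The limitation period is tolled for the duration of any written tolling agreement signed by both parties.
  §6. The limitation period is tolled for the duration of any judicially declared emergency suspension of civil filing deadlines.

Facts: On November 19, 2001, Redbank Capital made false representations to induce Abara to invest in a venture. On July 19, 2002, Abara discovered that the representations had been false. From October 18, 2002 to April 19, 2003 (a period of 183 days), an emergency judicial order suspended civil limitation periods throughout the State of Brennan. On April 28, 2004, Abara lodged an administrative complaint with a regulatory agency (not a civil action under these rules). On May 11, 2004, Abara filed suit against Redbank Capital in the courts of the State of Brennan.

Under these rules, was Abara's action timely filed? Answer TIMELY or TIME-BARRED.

TIME-BARRED

Accrual is tied to discovery, so the period began on July 19, 2002 rather than on November 19, 2001 when the act occurred.
The untolled deadline — 1 year after July 19, 2002 — is July 19, 2003.
Because the emergency suspension of filing deadlines ran from October 18, 2002 to April 19, 2003, the deadline is extended by 183 days to January 18, 2004.
The other events in the timeline have no effect on the limitation period under the stated rules.
Abara filed on May 11, 2004, after the January 18, 2004 deadline, so the action is time-barred.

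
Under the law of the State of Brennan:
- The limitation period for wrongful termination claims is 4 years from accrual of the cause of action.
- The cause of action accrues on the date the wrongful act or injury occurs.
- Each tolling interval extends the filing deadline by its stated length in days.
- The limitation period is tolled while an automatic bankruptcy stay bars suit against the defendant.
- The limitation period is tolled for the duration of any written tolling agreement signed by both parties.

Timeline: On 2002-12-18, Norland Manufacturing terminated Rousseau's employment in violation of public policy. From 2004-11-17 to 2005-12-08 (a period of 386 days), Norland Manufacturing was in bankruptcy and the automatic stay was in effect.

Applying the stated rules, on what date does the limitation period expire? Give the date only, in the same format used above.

2008-01-08

The claim accrued on 2002-12-18, when the wrongful act occurred.
4 years from 2002-12-18 is 2006-12-18.
Because the automatic bankruptcy stay ran from 2004-11-17 to 2005-12-08, the deadline is extended by 386 days to 2008-01-08.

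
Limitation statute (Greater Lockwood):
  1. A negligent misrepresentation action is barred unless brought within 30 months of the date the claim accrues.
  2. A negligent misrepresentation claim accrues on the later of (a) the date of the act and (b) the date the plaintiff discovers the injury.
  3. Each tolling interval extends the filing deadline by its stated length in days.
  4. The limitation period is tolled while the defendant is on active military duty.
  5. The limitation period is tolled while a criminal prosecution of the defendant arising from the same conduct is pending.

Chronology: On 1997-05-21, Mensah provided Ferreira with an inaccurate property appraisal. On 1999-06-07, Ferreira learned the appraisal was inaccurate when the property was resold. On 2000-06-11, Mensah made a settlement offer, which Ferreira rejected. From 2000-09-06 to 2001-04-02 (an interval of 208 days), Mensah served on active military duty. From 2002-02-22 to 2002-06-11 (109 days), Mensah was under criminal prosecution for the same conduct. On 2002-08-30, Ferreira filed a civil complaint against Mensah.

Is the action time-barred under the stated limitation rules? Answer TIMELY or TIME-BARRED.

The claim accrued on 1999-06-07 — the later of the 1997-05-21 act and the 1999-06-07 discovery.
Adding the 30 months base period to 1999-06-07 gives a deadline of 2001-12-07, before any tolling.
Because the defendant's active military service ran from 2000-09-06 to 2001-04-02, the deadline is extended by 208 days to 2002-07-03.
The period was tolled for 109 days by the pending criminal prosecution (2002-02-22 to 2002-06-11), pushing the deadline to 2002-10-20.
The other events in the timeline have no effect on the limitation period under the stated rules.
Filing on 2002-08-30 beat the 2002-10-20 deadline — the action is timely.

TIMELY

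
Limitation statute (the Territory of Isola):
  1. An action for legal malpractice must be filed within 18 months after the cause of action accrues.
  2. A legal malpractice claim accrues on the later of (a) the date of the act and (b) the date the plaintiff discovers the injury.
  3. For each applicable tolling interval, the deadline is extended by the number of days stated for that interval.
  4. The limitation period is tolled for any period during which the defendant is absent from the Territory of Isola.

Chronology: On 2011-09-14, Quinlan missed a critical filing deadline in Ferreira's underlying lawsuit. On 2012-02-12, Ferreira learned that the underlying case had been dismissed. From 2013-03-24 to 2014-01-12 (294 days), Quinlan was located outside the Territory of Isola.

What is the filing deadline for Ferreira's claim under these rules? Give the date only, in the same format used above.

2014-06-02

Because discovery on 2012-02-12 post-dates the 2011-09-14 act, accrual under the later-of rule falls on 2012-02-12.
The untolled deadline — 18 months after 2012-02-12 — is 2013-08-12.
Because the defendant's absence from the jurisdiction ran from 2013-03-24 to 2014-01-12, the deadline is extended by 294 days to 2014-06-02.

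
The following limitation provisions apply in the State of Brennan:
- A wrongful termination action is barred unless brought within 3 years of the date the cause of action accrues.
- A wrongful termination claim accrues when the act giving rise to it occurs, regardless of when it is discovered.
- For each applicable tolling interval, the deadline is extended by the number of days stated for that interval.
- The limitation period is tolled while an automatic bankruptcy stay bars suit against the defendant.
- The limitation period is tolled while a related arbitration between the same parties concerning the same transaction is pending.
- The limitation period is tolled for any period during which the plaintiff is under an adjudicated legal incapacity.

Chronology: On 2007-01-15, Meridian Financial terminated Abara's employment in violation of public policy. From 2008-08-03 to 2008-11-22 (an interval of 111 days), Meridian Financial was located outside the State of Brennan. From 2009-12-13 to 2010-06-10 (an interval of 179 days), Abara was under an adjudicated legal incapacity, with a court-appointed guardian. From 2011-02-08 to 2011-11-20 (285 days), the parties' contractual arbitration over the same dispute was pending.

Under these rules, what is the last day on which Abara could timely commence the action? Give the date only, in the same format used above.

2010-07-13

The claim accrued on 2007-01-15, when the wrongful act occurred.
3 years from 2007-01-15 is 2010-01-15.
The period was tolled for 179 days by the plaintiff's legal incapacity (2009-12-13 to 2010-06-10), pushing the deadline to 2010-07-13.
By the time the pending related arbitration began on 2011-02-08, the limitation period had already expired on 2010-07-13; that interval cannot revive it.
Although the defendant's absence ran from 2008-08-03 to 2008-11-22, the stated rules do not make that a tolling event, so it is disregarded.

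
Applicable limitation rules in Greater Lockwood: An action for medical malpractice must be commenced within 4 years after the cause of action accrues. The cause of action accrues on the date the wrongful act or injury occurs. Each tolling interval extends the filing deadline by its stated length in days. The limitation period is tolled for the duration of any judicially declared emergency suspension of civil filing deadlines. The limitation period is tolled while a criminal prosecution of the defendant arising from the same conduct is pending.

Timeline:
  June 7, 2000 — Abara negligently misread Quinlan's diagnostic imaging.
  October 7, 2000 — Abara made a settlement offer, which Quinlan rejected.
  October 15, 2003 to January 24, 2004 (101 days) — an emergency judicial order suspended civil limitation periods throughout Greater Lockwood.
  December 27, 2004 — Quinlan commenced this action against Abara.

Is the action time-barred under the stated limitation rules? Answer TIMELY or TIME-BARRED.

The cause of action accrued on June 7, 2000, the date of the act.
4 years from June 7, 2000 is June 7, 2004.
Because the emergency suspension of filing deadlines ran from October 15, 2003 to January 24, 2004, the deadline is extended by 101 days to September 16, 2004.
Nothing else in the chronology tolls or restarts the period.
The December 27, 2004 filing falls after the September 16, 2004 deadline; the claim is time-barred.

TIME-BARRED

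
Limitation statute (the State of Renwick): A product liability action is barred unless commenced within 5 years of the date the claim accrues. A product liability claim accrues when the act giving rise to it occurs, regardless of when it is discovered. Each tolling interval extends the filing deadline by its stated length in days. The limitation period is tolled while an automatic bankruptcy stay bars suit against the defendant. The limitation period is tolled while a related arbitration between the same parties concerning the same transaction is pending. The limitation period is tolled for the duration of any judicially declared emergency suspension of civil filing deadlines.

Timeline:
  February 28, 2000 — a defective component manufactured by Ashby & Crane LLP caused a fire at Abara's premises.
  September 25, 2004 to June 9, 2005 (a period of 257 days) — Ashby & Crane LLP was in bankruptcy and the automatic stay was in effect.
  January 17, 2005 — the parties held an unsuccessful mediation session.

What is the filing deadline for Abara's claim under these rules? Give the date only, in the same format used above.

The claim accrued on February 28, 2000, the date of the act.
5 years from February 28, 2000 is February 28, 2005.
Because the automatic bankruptcy stay ran from September 25, 2004 to June 9, 2005, the deadline is extended by 257 days to November 12, 2005.
The other events in the timeline have no effect on the limitation period under the stated rules.

November 12, 2005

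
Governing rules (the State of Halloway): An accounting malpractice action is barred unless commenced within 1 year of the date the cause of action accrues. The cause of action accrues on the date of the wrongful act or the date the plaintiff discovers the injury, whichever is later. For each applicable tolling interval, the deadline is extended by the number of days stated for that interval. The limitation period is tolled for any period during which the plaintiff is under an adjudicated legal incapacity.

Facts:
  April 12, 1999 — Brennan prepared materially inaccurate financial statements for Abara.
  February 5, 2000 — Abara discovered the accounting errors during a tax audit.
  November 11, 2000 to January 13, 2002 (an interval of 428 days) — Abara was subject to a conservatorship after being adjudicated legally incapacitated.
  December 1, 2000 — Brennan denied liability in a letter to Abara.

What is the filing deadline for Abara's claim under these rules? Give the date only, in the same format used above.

April 9, 2002

Because discovery on February 5, 2000 post-dates the April 12, 1999 act, accrual under the later-of rule falls on February 5, 2000.
Adding the 1 year base period to February 5, 2000 gives a deadline of February 5, 2001, before any tolling.
The plaintiff's legal incapacity from November 11, 2000 to January 13, 2002 tolled the period for 428 days, extending the deadline to April 9, 2002.
Nothing else in the chronology tolls or restarts the period.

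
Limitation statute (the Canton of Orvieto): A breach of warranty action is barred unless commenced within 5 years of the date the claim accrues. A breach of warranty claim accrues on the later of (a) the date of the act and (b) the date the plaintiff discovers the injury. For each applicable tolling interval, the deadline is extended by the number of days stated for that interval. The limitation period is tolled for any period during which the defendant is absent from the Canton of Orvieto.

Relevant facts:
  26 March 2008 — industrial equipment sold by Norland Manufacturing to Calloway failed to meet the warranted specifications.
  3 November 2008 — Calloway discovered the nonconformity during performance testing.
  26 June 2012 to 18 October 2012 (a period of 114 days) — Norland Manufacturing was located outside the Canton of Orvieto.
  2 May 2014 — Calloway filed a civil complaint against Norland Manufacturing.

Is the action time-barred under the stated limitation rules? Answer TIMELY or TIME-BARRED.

TIME-BARRED

The claim accrued on 3 November 2008 — the later of the 26 March 2008 act and the 3 November 2008 discovery.
5 years from 3 November 2008 is 3 November 2013.
The defendant's absence from the jurisdiction from 26 June 2012 to 18 October 2012 tolled the period for 114 days, extending the deadline to 25 February 2014.
Filing on 2 May 2014 missed the 25 February 2014 deadline — the action is time-barred.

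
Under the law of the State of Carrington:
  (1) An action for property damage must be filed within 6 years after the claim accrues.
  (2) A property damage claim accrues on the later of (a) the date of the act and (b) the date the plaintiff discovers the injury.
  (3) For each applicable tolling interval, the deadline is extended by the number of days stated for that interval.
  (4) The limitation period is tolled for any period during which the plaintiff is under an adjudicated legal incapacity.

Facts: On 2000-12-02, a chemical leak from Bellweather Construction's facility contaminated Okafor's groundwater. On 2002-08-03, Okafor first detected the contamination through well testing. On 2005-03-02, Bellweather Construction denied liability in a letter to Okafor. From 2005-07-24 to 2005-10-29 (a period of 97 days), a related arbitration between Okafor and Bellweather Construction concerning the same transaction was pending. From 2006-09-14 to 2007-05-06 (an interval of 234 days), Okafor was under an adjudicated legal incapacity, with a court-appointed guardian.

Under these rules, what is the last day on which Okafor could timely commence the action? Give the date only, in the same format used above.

The claim accrued on 2002-08-03 — the later of the 2000-12-02 act and the 2002-08-03 discovery.
The untolled deadline — 6 years after 2002-08-03 — is 2008-08-03.
The plaintiff's legal incapacity from 2006-09-14 to 2007-05-06 tolled the period for 234 days, extending the deadline to 2009-03-25.
Although a pending arbitration ran from 2005-07-24 to 2005-10-29, the stated rules do not make that a tolling event, so it is disregarded.
The other events in the timeline have no effect on the limitation period under the stated rules.

2009-03-25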